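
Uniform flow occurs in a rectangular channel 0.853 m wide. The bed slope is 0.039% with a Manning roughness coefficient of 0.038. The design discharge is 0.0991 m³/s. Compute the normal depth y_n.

Manning's equation rearranged: A R^(2/3) = nQ / (1·√S) = 0.038 × 0.0991 / (√0.00039) = 0.1907.
At y = 0.644 m: A R^(2/3) = 0.2218 — high.
At y = 0.437 m: A R^(2/3) = 0.1341 — low.
At y = 0.572 m: A R^(2/3) = 0.1907 — matches.

y_n = 0.572 m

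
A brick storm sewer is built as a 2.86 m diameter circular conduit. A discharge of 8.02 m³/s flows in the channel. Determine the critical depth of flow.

y_c = 1.23 m

At critical depth, Q² T / (g A³) = 1, i.e. A³/T = Q²/g = 8.02²/9.81 = 6.557.
At y = 1.06 m: A³/T = 3.678 — low.
At y = 1.53 m: A³/T = 15 — high.
At y = 1.23 m: A³/T = 6.512 — ≈ 6.557.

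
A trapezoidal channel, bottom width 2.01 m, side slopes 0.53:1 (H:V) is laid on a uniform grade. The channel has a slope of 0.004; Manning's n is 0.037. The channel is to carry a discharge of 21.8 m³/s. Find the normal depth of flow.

y_n = 3.05 m

Manning's equation rearranged: A R^(2/3) = nQ / (1·√S) = 0.037 × 21.8 / (√0.004) = 12.75.
At y = 2.45 m: A R^(2/3) = 8.495 — low.
At y = 3.87 m: A R^(2/3) = 20.22 — high.
At y = 3.05 m: A R^(2/3) = 12.77 — close enough.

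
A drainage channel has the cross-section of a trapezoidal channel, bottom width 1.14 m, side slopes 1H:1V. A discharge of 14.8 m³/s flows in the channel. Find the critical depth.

y_c = 1.66 m

At critical depth, Q² T / (g A³) = 1, i.e. A³/T = Q²/g = 14.8²/9.81 = 22.33.
Try y = 2.06 m: A³/T = 54.46 — high.
Try y = 1.66 m: A³/T = 22.51 — ≈ 22.33.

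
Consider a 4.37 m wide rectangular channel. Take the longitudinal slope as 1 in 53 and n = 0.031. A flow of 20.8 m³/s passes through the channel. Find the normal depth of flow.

Manning's equation rearranged: A R^(2/3) = nQ / (1·√S) = 0.031 × 20.8 / (√0.01887) = 4.694.
At y = 1.12 m: A R^(2/3) = 4.006 — short.
At y = 1.39 m: A R^(2/3) = 5.449 — over.
At y = 1.25 m: A R^(2/3) = 4.688 — close enough.

y_n = 1.25 m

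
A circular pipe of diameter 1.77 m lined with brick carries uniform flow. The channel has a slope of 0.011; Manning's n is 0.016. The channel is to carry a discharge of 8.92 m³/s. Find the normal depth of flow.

Manning's equation rearranged: A R^(2/3) = nQ / (1·√S) = 0.016 × 8.92 / (√0.011) = 1.361.
Trying y = 1.2 m: A R^(2/3) = 1.146 — too small.
Trying y = 1.65 m: A R^(2/3) = 1.537 — too large.
Trying y = 1.38 m: A R^(2/3) = 1.36 — matches.

y_n = 1.38 m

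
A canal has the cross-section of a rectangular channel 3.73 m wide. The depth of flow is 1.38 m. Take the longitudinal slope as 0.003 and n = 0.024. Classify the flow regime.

Flow area A = b·y = 3.73 × 1.38 = 5.147 m². Wetted perimeter P = b + 2y = 3.73 + 2×1.38 = 6.49 m.
Hydraulic radius R = A/P = 5.147/6.49 = 0.7931 m.
V = (1/n) R^(2/3) √S = (1/0.024) × 0.7931^(2/3) × √0.003 = 1.955 m/s. Hydraulic depth D_h = A/T = 5.147/3.73 = 1.38 m.
Froude number Fr = V/√(g·D_h) = 1.955/√(9.81×1.38) = 0.531, which is less than 1, so the flow is subcritical.

subcritical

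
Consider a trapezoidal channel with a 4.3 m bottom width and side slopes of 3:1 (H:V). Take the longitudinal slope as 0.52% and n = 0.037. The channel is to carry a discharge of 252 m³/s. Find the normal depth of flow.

Manning's equation rearranged: A R^(2/3) = nQ / (1·√S) = 0.037 × 252 / (√0.0052) = 129.3.
Try y = 5.03 m: A R^(2/3) = 189.1 — over.
Try y = 4.28 m: A R^(2/3) = 129.2 — ≈ 129.3.

y_n = 4.28 m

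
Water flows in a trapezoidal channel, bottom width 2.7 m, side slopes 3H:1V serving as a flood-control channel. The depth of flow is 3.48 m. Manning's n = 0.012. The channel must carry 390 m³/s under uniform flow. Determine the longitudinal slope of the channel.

With bottom width b = 2.7 m and side slope z = 3: A = (b + zy)y = (2.7 + 3×3.48)×3.48 = 45.73 m²; P = b + 2y√(1+z²) = 2.7 + 2×3.48×3.162 = 24.71 m.
Hydraulic radius R = A/P = 45.73/24.71 = 1.851 m.
From Manning's equation, S = [nQ / (1 A R^(2/3))]² = [0.012 × 390 / (1 × 45.73 × 1.851^(2/3))]² = 0.00461.

S = 0.00461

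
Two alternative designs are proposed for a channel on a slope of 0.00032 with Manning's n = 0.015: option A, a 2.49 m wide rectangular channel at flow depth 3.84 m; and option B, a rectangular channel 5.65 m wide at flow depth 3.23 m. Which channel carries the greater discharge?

channel B

Channel A: Flow area A = b·y = 2.49 × 3.84 = 9.562 m². Wetted perimeter P = b + 2y = 2.49 + 2×3.84 = 10.17 m. Hydraulic radius R = A/P = 9.562/10.17 = 0.9402 m. Q_A = (1/0.015)·9.562·0.9402^(2/3)·√0.00032 = 10.94 m³/s.
Channel B: Flow area A = b·y = 5.65 × 3.23 = 18.25 m². Wetted perimeter P = b + 2y = 5.65 + 2×3.23 = 12.11 m. Hydraulic radius R = A/P = 18.25/12.11 = 1.507 m. Q_B = (1/0.015)·18.25·1.507^(2/3)·√0.00032 = 28.61 m³/s.
Q_A = 10.94 m³/s vs Q_B = 28.61 m³/s, so channel B carries more.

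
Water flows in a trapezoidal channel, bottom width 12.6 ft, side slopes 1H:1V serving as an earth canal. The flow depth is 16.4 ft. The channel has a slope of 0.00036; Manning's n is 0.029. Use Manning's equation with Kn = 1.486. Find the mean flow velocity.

With bottom width b = 12.6 ft and side slope z = 1: A = (b + zy)y = (12.6 + 1×16.4)×16.4 = 475.6 ft²; P = b + 2y√(1+z²) = 12.6 + 2×16.4×1.414 = 58.99 ft.
Hydraulic radius R = A/P = 475.6/58.99 = 8.063 ft.
From Manning's equation, V = (1.486/n) R^(2/3) S^(1/2) = (1.486/0.029) × 8.063^(2/3) × 0.00036^(1/2) = 3.91 ft/s.

V = 3.91 ft/s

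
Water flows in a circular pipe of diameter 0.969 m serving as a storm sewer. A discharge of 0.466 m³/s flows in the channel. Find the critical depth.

At critical depth, Q² T / (g A³) = 1, i.e. A³/T = Q²/g = 0.466²/9.81 = 0.02214.
Try y = 0.453 m: A³/T = 0.04001 — over.
Try y = 0.339 m: A³/T = 0.01314 — short.
Try y = 0.388 m: A³/T = 0.0221 — close enough.

y_c = 0.388 m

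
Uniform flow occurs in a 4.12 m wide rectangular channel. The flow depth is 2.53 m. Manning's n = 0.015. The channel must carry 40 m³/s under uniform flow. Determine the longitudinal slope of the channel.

S = 0.0028

Flow area A = b·y = 4.12 × 2.53 = 10.42 m². Wetted perimeter P = b + 2y = 4.12 + 2×2.53 = 9.18 m.
Hydraulic radius R = A/P = 10.42/9.18 = 1.135 m.
From Manning's equation, S = [nQ / (1 A R^(2/3))]² = [0.015 × 40 / (1 × 10.42 × 1.135^(2/3))]² = 0.0028.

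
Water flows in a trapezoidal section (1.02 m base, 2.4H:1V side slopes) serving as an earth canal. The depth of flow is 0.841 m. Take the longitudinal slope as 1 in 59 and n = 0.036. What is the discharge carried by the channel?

With bottom width b = 1.02 m and side slope z = 2.4: A = (b + zy)y = (1.02 + 2.4×0.841)×0.841 = 2.555 m²; P = b + 2y√(1+z²) = 1.02 + 2×0.841×2.6 = 5.393 m.
Hydraulic radius R = A/P = 2.555/5.393 = 0.4738 m.
Manning's equation: Q = (1/n) A R^(2/3) S^(1/2) = (1/0.036) × 2.555 × 0.4738^(2/3) × 0.01695^(1/2) = 5.62 m³/s.

Q = 5.62 m³/s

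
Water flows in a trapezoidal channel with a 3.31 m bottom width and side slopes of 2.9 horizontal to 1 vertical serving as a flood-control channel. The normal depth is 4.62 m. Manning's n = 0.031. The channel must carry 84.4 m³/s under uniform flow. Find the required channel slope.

With bottom width b = 3.31 m and side slope z = 2.9: A = (b + zy)y = (3.31 + 2.9×4.62)×4.62 = 77.19 m²; P = b + 2y√(1+z²) = 3.31 + 2×4.62×3.068 = 31.65 m.
Hydraulic radius R = A/P = 77.19/31.65 = 2.439 m.
From Manning's equation, S = [nQ / (1 A R^(2/3))]² = [0.031 × 84.4 / (1 × 77.19 × 2.439^(2/3))]² = 0.00035.

S = 0.00035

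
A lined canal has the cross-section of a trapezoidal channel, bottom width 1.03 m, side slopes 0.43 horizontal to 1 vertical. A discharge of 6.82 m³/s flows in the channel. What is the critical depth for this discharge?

y_c = 1.35 m

At critical depth, Q² T / (g A³) = 1, i.e. A³/T = Q²/g = 6.82²/9.81 = 4.741.
Try y = 1.71 m: A³/T = 11 — high.
Try y = 1.11 m: A³/T = 2.36 — low.
Try y = 1.35 m: A³/T = 4.691 — matches.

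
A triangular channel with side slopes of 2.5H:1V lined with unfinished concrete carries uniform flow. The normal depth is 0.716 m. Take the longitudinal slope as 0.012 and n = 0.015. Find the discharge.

For a triangular section with side slope z = 2.5: A = zy² = 2.5×0.716² = 1.282 m²; P = 2y√(1+z²) = 2×0.716×2.693 = 3.856 m.
Hydraulic radius R = A/P = 1.282/3.856 = 0.3324 m.
Manning's equation: Q = (1/n) A R^(2/3) S^(1/2) = (1/0.015) × 1.282 × 0.3324^(2/3) × 0.012^(1/2) = 4.49 m³/s.

Q = 4.49 m³/s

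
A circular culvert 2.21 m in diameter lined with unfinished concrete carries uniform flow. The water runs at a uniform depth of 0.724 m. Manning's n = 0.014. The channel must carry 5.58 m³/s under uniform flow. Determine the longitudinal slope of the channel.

S = 0.017

For a circular section of diameter D = 2.21 m at depth y = 0.724 m, the central angle is θ = 2 arccos(1 − 2y/D) = 2.438 rad. Then A = (D²/8)(θ − sin θ) = 1.093 m² and P = Dθ/2 = 2.693 m.
Hydraulic radius R = A/P = 1.093/2.693 = 0.4058 m.
From Manning's equation, S = [nQ / (1 A R^(2/3))]² = [0.014 × 5.58 / (1 × 1.093 × 0.4058^(2/3))]² = 0.017.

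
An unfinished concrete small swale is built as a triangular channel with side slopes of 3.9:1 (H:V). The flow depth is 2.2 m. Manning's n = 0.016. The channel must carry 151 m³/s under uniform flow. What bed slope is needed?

S = 0.0151

For a triangular section with side slope z = 3.9: A = zy² = 3.9×2.2² = 18.88 m²; P = 2y√(1+z²) = 2×2.2×4.026 = 17.72 m.
Hydraulic radius R = A/P = 18.88/17.72 = 1.066 m.
From Manning's equation, S = [nQ / (1 A R^(2/3))]² = [0.016 × 151 / (1 × 18.88 × 1.066^(2/3))]² = 0.0151.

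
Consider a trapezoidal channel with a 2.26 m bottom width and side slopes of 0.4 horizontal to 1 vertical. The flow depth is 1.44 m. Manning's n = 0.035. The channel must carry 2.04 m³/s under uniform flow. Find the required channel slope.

With bottom width b = 2.26 m and side slope z = 0.4: A = (b + zy)y = (2.26 + 0.4×1.44)×1.44 = 4.084 m²; P = b + 2y√(1+z²) = 2.26 + 2×1.44×1.077 = 5.362 m.
Hydraulic radius R = A/P = 4.084/5.362 = 0.7616 m.
From Manning's equation, S = [nQ / (1 A R^(2/3))]² = [0.035 × 2.04 / (1 × 4.084 × 0.7616^(2/3))]² = 0.000439.

S = 0.000439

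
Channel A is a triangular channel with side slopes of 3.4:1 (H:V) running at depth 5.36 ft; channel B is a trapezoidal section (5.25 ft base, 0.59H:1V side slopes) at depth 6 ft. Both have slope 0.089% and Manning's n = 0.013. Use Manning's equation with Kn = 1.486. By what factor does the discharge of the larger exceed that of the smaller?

Channel A: For a triangular section with side slope z = 3.4: A = zy² = 3.4×5.36² = 97.68 ft²; P = 2y√(1+z²) = 2×5.36×3.544 = 37.99 ft. Hydraulic radius R = A/P = 97.68/37.99 = 2.571 ft. Q_A = (1.486/0.013)·97.68·2.571^(2/3)·√0.00089 = 625.2 ft³/s.
Channel B: With bottom width b = 5.25 ft and side slope z = 0.59: A = (b + zy)y = (5.25 + 0.59×6)×6 = 52.74 ft²; P = b + 2y√(1+z²) = 5.25 + 2×6×1.161 = 19.18 ft. Hydraulic radius R = A/P = 52.74/19.18 = 2.749 ft. Q_B = (1.486/0.013)·52.74·2.749^(2/3)·√0.00089 = 353 ft³/s.
The larger discharge is 625.2 ft³/s and the smaller is 353 ft³/s; the ratio is 1.77.

1.77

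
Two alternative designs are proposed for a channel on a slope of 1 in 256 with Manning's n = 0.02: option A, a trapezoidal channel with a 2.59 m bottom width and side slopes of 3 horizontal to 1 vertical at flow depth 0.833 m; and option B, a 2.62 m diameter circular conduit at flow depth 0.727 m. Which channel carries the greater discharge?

Channel A: With bottom width b = 2.59 m and side slope z = 3: A = (b + zy)y = (2.59 + 3×0.833)×0.833 = 4.239 m²; P = b + 2y√(1+z²) = 2.59 + 2×0.833×3.162 = 7.858 m. Hydraulic radius R = A/P = 4.239/7.858 = 0.5394 m. Q_A = (1/0.02)·4.239·0.5394^(2/3)·√0.003906 = 8.779 m³/s.
Channel B: For a circular section of diameter D = 2.62 m at depth y = 0.727 m, the central angle is θ = 2 arccos(1 − 2y/D) = 2.219 rad. Then A = (D²/8)(θ − sin θ) = 1.22 m² and P = Dθ/2 = 2.907 m. Hydraulic radius R = A/P = 1.22/2.907 = 0.4197 m. Q_B = (1/0.02)·1.22·0.4197^(2/3)·√0.003906 = 2.138 m³/s.
Q_A = 8.779 m³/s vs Q_B = 2.138 m³/s, so channel A carries more.

channel A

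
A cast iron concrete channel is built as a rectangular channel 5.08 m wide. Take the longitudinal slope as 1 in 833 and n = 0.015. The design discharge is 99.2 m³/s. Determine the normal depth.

Manning's equation rearranged: A R^(2/3) = nQ / (1·√S) = 0.015 × 99.2 / (√0.0012) = 42.95.
Try y = 4.19 m: A R^(2/3) = 28.89 — low.
Try y = 5.79 m: A R^(2/3) = 42.97 — close enough.

y_n = 5.79 m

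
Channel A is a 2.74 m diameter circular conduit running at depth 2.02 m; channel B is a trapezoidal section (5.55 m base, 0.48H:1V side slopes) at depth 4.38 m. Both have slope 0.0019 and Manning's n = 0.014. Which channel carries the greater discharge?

Channel A: For a circular section of diameter D = 2.74 m at depth y = 2.02 m, the central angle is θ = 2 arccos(1 − 2y/D) = 4.13 rad. Then A = (D²/8)(θ − sin θ) = 4.66 m² and P = Dθ/2 = 5.658 m. Hydraulic radius R = A/P = 4.66/5.658 = 0.8235 m. Q_A = (1/0.014)·4.66·0.8235^(2/3)·√0.0019 = 12.75 m³/s.
Channel B: With bottom width b = 5.55 m and side slope z = 0.48: A = (b + zy)y = (5.55 + 0.48×4.38)×4.38 = 33.52 m²; P = b + 2y√(1+z²) = 5.55 + 2×4.38×1.109 = 15.27 m. Hydraulic radius R = A/P = 33.52/15.27 = 2.195 m. Q_B = (1/0.014)·33.52·2.195^(2/3)·√0.0019 = 176.3 m³/s.
Q_A = 12.75 m³/s vs Q_B = 176.3 m³/s, so channel B carries more.

channel B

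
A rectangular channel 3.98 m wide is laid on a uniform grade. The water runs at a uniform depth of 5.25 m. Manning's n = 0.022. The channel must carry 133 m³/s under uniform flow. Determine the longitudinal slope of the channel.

Flow area A = b·y = 3.98 × 5.25 = 20.89 m². Wetted perimeter P = b + 2y = 3.98 + 2×5.25 = 14.48 m.
Hydraulic radius R = A/P = 20.89/14.48 = 1.443 m.
From Manning's equation, S = [nQ / (1 A R^(2/3))]² = [0.022 × 133 / (1 × 20.89 × 1.443^(2/3))]² = 0.012.

S = 0.012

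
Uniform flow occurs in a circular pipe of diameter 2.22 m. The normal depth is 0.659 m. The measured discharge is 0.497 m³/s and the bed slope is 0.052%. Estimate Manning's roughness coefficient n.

n = 0.023

For a circular section of diameter D = 2.22 m at depth y = 0.659 m, the central angle is θ = 2 arccos(1 − 2y/D) = 2.305 rad. Then A = (D²/8)(θ − sin θ) = 0.9624 m² and P = Dθ/2 = 2.558 m.
Hydraulic radius R = A/P = 0.9624/2.558 = 0.3762 m.
Rearranging Manning's equation: n = (1/Q) A R^(2/3) S^(1/2) = (1/0.497) × 0.9624 × 0.3762^(2/3) × √0.00052 = 0.023.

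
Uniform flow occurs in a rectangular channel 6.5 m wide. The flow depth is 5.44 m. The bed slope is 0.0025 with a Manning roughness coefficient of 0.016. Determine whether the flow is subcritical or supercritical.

subcritical

Flow area A = b·y = 6.5 × 5.44 = 35.36 m². Wetted perimeter P = b + 2y = 6.5 + 2×5.44 = 17.38 m.
Hydraulic radius R = A/P = 35.36/17.38 = 2.035 m.
V = (1/n) R^(2/3) √S = (1/0.016) × 2.035^(2/3) × √0.0025 = 5.018 m/s. Hydraulic depth D_h = A/T = 35.36/6.5 = 5.44 m.
Froude number Fr = V/√(g·D_h) = 5.018/√(9.81×5.44) = 0.687, which is less than 1, so the flow is subcritical.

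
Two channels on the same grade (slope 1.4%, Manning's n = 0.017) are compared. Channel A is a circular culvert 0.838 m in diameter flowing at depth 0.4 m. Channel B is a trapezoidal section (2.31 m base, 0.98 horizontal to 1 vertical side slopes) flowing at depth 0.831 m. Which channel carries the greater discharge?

channel B

Channel A: For a circular section of diameter D = 0.838 m at depth y = 0.4 m, the central angle is θ = 2 arccos(1 − 2y/D) = 3.051 rad. Then A = (D²/8)(θ − sin θ) = 0.2599 m² and P = Dθ/2 = 1.278 m. Hydraulic radius R = A/P = 0.2599/1.278 = 0.2033 m. Q_A = (1/0.017)·0.2599·0.2033^(2/3)·√0.014 = 0.6253 m³/s.
Channel B: With bottom width b = 2.31 m and side slope z = 0.98: A = (b + zy)y = (2.31 + 0.98×0.831)×0.831 = 2.596 m²; P = b + 2y√(1+z²) = 2.31 + 2×0.831×1.4 = 4.637 m. Hydraulic radius R = A/P = 2.596/4.637 = 0.5599 m. Q_B = (1/0.017)·2.596·0.5599^(2/3)·√0.014 = 12.28 m³/s.
Q_A = 0.6253 m³/s vs Q_B = 12.28 m³/s, so channel B carries more.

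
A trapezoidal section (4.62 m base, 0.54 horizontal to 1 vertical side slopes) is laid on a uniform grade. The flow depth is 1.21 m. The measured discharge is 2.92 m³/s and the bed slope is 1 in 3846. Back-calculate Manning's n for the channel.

With bottom width b = 4.62 m and side slope z = 0.54: A = (b + zy)y = (4.62 + 0.54×1.21)×1.21 = 6.381 m²; P = b + 2y√(1+z²) = 4.62 + 2×1.21×1.136 = 7.37 m.
Hydraulic radius R = A/P = 6.381/7.37 = 0.8657 m.
Rearranging Manning's equation: n = (1/Q) A R^(2/3) S^(1/2) = (1/2.92) × 6.381 × 0.8657^(2/3) × √0.00026 = 0.032.

n = 0.032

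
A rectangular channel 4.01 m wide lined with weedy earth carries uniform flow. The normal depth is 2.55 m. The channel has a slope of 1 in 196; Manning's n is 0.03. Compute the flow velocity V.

Flow area A = b·y = 4.01 × 2.55 = 10.23 m². Wetted perimeter P = b + 2y = 4.01 + 2×2.55 = 9.11 m.
Hydraulic radius R = A/P = 10.23/9.11 = 1.122 m.
From Manning's equation, V = (1/n) R^(2/3) S^(1/2) = (1/0.03) × 1.122^(2/3) × 0.005102^(1/2) = 2.57 m/s.

V = 2.57 m/s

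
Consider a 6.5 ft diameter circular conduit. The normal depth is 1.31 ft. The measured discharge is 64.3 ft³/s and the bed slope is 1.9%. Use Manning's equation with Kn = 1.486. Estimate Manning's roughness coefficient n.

n = 0.013

For a circular section of diameter D = 6.5 ft at depth y = 1.31 ft, the central angle is θ = 2 arccos(1 − 2y/D) = 1.862 rad. Then A = (D²/8)(θ − sin θ) = 4.777 ft² and P = Dθ/2 = 6.052 ft.
Hydraulic radius R = A/P = 4.777/6.052 = 0.7892 ft.
Rearranging Manning's equation: n = (1.486/Q) A R^(2/3) S^(1/2) = (1.486/64.3) × 4.777 × 0.7892^(2/3) × √0.019 = 0.013.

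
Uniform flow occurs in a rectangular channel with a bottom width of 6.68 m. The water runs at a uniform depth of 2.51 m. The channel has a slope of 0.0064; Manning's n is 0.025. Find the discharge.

Flow area A = b·y = 6.68 × 2.51 = 16.77 m². Wetted perimeter P = b + 2y = 6.68 + 2×2.51 = 11.7 m.
Hydraulic radius R = A/P = 16.77/11.7 = 1.433 m.
Manning's equation: Q = (1/n) A R^(2/3) S^(1/2) = (1/0.025) × 16.77 × 1.433^(2/3) × 0.0064^(1/2) = 68.2 m³/s.

Q = 68.2 m³/s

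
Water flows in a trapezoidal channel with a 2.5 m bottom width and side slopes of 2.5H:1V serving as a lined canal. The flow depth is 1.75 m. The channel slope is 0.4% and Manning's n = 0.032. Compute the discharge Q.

With bottom width b = 2.5 m and side slope z = 2.5: A = (b + zy)y = (2.5 + 2.5×1.75)×1.75 = 12.03 m²; P = b + 2y√(1+z²) = 2.5 + 2×1.75×2.693 = 11.92 m.
Hydraulic radius R = A/P = 12.03/11.92 = 1.009 m.
Manning's equation: Q = (1/n) A R^(2/3) S^(1/2) = (1/0.032) × 12.03 × 1.009^(2/3) × 0.004^(1/2) = 23.9 m³/s.

Q = 23.9 m³/s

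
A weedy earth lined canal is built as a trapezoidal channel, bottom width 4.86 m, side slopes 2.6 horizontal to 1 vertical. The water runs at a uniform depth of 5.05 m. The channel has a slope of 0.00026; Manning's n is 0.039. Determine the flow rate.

Q = 73.8 m³/s

With bottom width b = 4.86 m and side slope z = 2.6: A = (b + zy)y = (4.86 + 2.6×5.05)×5.05 = 90.85 m²; P = b + 2y√(1+z²) = 4.86 + 2×5.05×2.786 = 33 m.
Hydraulic radius R = A/P = 90.85/33 = 2.753 m.
Manning's equation: Q = (1/n) A R^(2/3) S^(1/2) = (1/0.039) × 90.85 × 2.753^(2/3) × 0.00026^(1/2) = 73.8 m³/s.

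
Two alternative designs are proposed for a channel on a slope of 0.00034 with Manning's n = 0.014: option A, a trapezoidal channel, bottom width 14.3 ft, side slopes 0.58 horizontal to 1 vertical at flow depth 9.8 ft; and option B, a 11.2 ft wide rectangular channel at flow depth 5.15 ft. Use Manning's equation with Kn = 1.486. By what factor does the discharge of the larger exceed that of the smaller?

5.35

Channel A: With bottom width b = 14.3 ft and side slope z = 0.58: A = (b + zy)y = (14.3 + 0.58×9.8)×9.8 = 195.8 ft²; P = b + 2y√(1+z²) = 14.3 + 2×9.8×1.156 = 36.96 ft. Hydraulic radius R = A/P = 195.8/36.96 = 5.299 ft. Q_A = (1.486/0.014)·195.8·5.299^(2/3)·√0.00034 = 1165 ft³/s.
Channel B: Flow area A = b·y = 11.2 × 5.15 = 57.68 ft². Wetted perimeter P = b + 2y = 11.2 + 2×5.15 = 21.5 ft. Hydraulic radius R = A/P = 57.68/21.5 = 2.683 ft. Q_B = (1.486/0.014)·57.68·2.683^(2/3)·√0.00034 = 218 ft³/s.
The larger discharge is 1165 ft³/s and the smaller is 218 ft³/s; the ratio is 5.35.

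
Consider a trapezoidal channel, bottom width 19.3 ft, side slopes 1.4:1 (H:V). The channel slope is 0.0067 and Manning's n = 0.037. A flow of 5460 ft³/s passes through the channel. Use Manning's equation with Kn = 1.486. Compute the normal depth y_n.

Manning's equation rearranged: A R^(2/3) = nQ / (1.486·√S) = 0.037 × 5460 / (1.486 × √0.0067) = 1661.
At y = 13.5 ft: A R^(2/3) = 2036 — over.
At y = 9.01 ft: A R^(2/3) = 919.3 — short.
At y = 12.2 ft: A R^(2/3) = 1661 — matches.

y_n = 12.2 ft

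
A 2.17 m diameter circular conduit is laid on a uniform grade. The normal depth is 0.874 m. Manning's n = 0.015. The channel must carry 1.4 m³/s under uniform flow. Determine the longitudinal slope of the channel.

S = 0.000626

For a circular section of diameter D = 2.17 m at depth y = 0.874 m, the central angle is θ = 2 arccos(1 − 2y/D) = 2.75 rad. Then A = (D²/8)(θ − sin θ) = 1.394 m² and P = Dθ/2 = 2.984 m.
Hydraulic radius R = A/P = 1.394/2.984 = 0.4672 m.
From Manning's equation, S = [nQ / (1 A R^(2/3))]² = [0.015 × 1.4 / (1 × 1.394 × 0.4672^(2/3))]² = 0.000626.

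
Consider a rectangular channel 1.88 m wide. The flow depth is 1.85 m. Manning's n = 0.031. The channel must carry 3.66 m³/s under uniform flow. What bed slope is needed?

S = 0.002

Flow area A = b·y = 1.88 × 1.85 = 3.478 m². Wetted perimeter P = b + 2y = 1.88 + 2×1.85 = 5.58 m.
Hydraulic radius R = A/P = 3.478/5.58 = 0.6233 m.
From Manning's equation, S = [nQ / (1 A R^(2/3))]² = [0.031 × 3.66 / (1 × 3.478 × 0.6233^(2/3))]² = 0.002.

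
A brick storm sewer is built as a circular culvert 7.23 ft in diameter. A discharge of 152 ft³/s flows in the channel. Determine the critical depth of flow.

y_c = 3.16 ft

At critical depth, Q² T / (g A³) = 1, i.e. A³/T = Q²/g = 152²/32.2 = 717.5.
Try y = 2.31 ft: A³/T = 214.1 — too small.
Try y = 3.65 ft: A³/T = 1241 — too large.
Try y = 3.16 ft: A³/T = 715.2 — ≈ 717.5.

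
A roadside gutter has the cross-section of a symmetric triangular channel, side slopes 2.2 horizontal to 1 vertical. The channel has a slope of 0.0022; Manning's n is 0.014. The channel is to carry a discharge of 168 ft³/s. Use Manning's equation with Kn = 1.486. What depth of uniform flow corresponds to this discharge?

Manning's equation rearranged: A R^(2/3) = nQ / (1.486·√S) = 0.014 × 168 / (1.486 × √0.0022) = 33.74.
At y = 4.05 ft: A R^(2/3) = 54.25 — high.
At y = 2.79 ft: A R^(2/3) = 20.08 — low.
At y = 3.39 ft: A R^(2/3) = 33.76 — matches.

y_n = 3.39 ft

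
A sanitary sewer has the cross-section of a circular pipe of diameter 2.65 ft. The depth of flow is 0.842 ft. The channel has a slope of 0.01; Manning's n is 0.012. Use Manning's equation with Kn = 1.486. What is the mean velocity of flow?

For a circular section of diameter D = 2.65 ft at depth y = 0.842 ft, the central angle is θ = 2 arccos(1 − 2y/D) = 2.395 rad. Then A = (D²/8)(θ − sin θ) = 1.507 ft² and P = Dθ/2 = 3.174 ft.
Hydraulic radius R = A/P = 1.507/3.174 = 0.4747 ft.
From Manning's equation, V = (1.486/n) R^(2/3) S^(1/2) = (1.486/0.012) × 0.4747^(2/3) × 0.01^(1/2) = 7.54 ft/s.

V = 7.54 ft/s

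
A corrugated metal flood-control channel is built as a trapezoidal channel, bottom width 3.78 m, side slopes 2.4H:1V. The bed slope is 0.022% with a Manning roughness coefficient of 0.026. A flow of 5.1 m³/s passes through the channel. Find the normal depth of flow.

Manning's equation rearranged: A R^(2/3) = nQ / (1·√S) = 0.026 × 5.1 / (√0.00022) = 8.94.
Try y = 1 m: A R^(2/3) = 4.817 — short.
Try y = 1.37 m: A R^(2/3) = 8.946 — close enough.

y_n = 1.37 m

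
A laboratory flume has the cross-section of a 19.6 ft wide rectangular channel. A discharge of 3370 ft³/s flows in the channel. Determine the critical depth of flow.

For a rectangular channel, critical depth y_c = (q²/g)^(1/3) where q = Q/b = 3370/19.6 = 171.9 ft²/s.
So y_c = (171.9²/32.2)^(1/3) = 9.72 ft.

y_c = 9.72 ft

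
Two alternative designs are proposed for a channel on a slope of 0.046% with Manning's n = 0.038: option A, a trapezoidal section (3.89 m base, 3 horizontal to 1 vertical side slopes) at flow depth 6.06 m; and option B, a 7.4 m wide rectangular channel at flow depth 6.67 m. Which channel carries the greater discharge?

Channel A: With bottom width b = 3.89 m and side slope z = 3: A = (b + zy)y = (3.89 + 3×6.06)×6.06 = 133.7 m²; P = b + 2y√(1+z²) = 3.89 + 2×6.06×3.162 = 42.22 m. Hydraulic radius R = A/P = 133.7/42.22 = 3.168 m. Q_A = (1/0.038)·133.7·3.168^(2/3)·√0.00046 = 162.8 m³/s.
Channel B: Flow area A = b·y = 7.4 × 6.67 = 49.36 m². Wetted perimeter P = b + 2y = 7.4 + 2×6.67 = 20.74 m. Hydraulic radius R = A/P = 49.36/20.74 = 2.38 m. Q_B = (1/0.038)·49.36·2.38^(2/3)·√0.00046 = 49.66 m³/s.
Q_A = 162.8 m³/s vs Q_B = 49.66 m³/s, so channel A carries more.

channel A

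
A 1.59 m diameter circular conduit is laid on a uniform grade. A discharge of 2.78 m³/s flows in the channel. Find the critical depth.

y_c = 0.848 m

At critical depth, Q² T / (g A³) = 1, i.e. A³/T = Q²/g = 2.78²/9.81 = 0.7878.
At y = 1.06 m: A³/T = 1.855 — over.
At y = 0.631 m: A³/T = 0.2541 — short.
At y = 0.848 m: A³/T = 0.7874 — close enough.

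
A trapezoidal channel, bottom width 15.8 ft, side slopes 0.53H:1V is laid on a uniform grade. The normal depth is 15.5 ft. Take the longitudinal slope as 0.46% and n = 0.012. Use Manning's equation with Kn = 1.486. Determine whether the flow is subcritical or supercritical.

supercritical

With bottom width b = 15.8 ft and side slope z = 0.53: A = (b + zy)y = (15.8 + 0.53×15.5)×15.5 = 372.2 ft²; P = b + 2y√(1+z²) = 15.8 + 2×15.5×1.132 = 50.88 ft.
Hydraulic radius R = A/P = 372.2/50.88 = 7.315 ft.
V = (1.486/n) R^(2/3) √S = (1.486/0.012) × 7.315^(2/3) × √0.0046 = 31.65 ft/s. Hydraulic depth D_h = A/T = 372.2/32.23 = 11.55 ft.
Froude number Fr = V/√(g·D_h) = 31.65/√(32.2×11.55) = 1.64, which is greater than 1, so the flow is supercritical.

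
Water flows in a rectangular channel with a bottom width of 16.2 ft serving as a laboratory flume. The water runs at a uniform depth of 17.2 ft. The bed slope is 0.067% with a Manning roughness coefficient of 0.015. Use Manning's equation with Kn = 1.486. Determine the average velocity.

V = 8 ft/s

Flow area A = b·y = 16.2 × 17.2 = 278.6 ft². Wetted perimeter P = b + 2y = 16.2 + 2×17.2 = 50.6 ft.
Hydraulic radius R = A/P = 278.6/50.6 = 5.507 ft.
From Manning's equation, V = (1.486/n) R^(2/3) S^(1/2) = (1.486/0.015) × 5.507^(2/3) × 0.00067^(1/2) = 8 ft/s.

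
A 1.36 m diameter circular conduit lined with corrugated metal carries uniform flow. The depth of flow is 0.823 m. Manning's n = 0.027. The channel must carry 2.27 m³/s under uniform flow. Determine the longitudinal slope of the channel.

S = 0.0162

For a circular section of diameter D = 1.36 m at depth y = 0.823 m, the central angle is θ = 2 arccos(1 − 2y/D) = 3.565 rad. Then A = (D²/8)(θ − sin θ) = 0.9194 m² and P = Dθ/2 = 2.424 m.
Hydraulic radius R = A/P = 0.9194/2.424 = 0.3792 m.
From Manning's equation, S = [nQ / (1 A R^(2/3))]² = [0.027 × 2.27 / (1 × 0.9194 × 0.3792^(2/3))]² = 0.0162.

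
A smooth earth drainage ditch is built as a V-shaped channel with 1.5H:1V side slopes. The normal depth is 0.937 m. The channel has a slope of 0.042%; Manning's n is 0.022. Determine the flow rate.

For a triangular section with side slope z = 1.5: A = zy² = 1.5×0.937² = 1.317 m²; P = 2y√(1+z²) = 2×0.937×1.803 = 3.378 m.
Hydraulic radius R = A/P = 1.317/3.378 = 0.3898 m.
Manning's equation: Q = (1/n) A R^(2/3) S^(1/2) = (1/0.022) × 1.317 × 0.3898^(2/3) × 0.00042^(1/2) = 0.655 m³/s.

Q = 0.655 m³/s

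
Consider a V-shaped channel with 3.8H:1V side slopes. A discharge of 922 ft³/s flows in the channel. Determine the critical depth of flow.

y_c = 5.16 ft

At critical depth, Q² T / (g A³) = 1, i.e. A³/T = Q²/g = 922²/32.2 = 26400.
Trying y = 4.27 ft: A³/T = 10250 — low.
Trying y = 5.78 ft: A³/T = 46580 — high.
Trying y = 5.16 ft: A³/T = 26410 — ≈ 26400.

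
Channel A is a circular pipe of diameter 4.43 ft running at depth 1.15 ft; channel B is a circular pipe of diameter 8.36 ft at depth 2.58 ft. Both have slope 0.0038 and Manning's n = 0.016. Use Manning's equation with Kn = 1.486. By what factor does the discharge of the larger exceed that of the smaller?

Channel A: For a circular section of diameter D = 4.43 ft at depth y = 1.15 ft, the central angle is θ = 2 arccos(1 − 2y/D) = 2.138 rad. Then A = (D²/8)(θ − sin θ) = 3.177 ft² and P = Dθ/2 = 4.737 ft. Hydraulic radius R = A/P = 3.177/4.737 = 0.6708 ft. Q_A = (1.486/0.016)·3.177·0.6708^(2/3)·√0.0038 = 13.94 ft³/s.
Channel B: For a circular section of diameter D = 8.36 ft at depth y = 2.58 ft, the central angle is θ = 2 arccos(1 − 2y/D) = 2.356 rad. Then A = (D²/8)(θ − sin θ) = 14.4 ft² and P = Dθ/2 = 9.848 ft. Hydraulic radius R = A/P = 14.4/9.848 = 1.463 ft. Q_B = (1.486/0.016)·14.4·1.463^(2/3)·√0.0038 = 106.3 ft³/s.
The larger discharge is 106.3 ft³/s and the smaller is 13.94 ft³/s; the ratio is 7.62.

7.62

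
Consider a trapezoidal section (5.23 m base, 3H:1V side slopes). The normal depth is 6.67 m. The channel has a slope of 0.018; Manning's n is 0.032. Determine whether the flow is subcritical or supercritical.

With bottom width b = 5.23 m and side slope z = 3: A = (b + zy)y = (5.23 + 3×6.67)×6.67 = 168.4 m²; P = b + 2y√(1+z²) = 5.23 + 2×6.67×3.162 = 47.41 m.
Hydraulic radius R = A/P = 168.4/47.41 = 3.551 m.
V = (1/n) R^(2/3) √S = (1/0.032) × 3.551^(2/3) × √0.018 = 9.758 m/s. Hydraulic depth D_h = A/T = 168.4/45.25 = 3.72 m.
Froude number Fr = V/√(g·D_h) = 9.758/√(9.81×3.72) = 1.62, which is greater than 1, so the flow is supercritical.

supercritical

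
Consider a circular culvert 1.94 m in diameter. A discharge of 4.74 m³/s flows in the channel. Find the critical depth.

y_c = 1.05 m

At critical depth, Q² T / (g A³) = 1, i.e. A³/T = Q²/g = 4.74²/9.81 = 2.29.
Trying y = 1.17 m: A³/T = 3.407 — too large.
Trying y = 0.879 m: A³/T = 1.142 — too small.
Trying y = 1.05 m: A³/T = 2.252 — ≈ 2.29.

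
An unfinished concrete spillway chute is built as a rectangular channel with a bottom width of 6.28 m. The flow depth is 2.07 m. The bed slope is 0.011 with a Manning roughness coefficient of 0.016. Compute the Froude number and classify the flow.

Flow area A = b·y = 6.28 × 2.07 = 13 m². Wetted perimeter P = b + 2y = 6.28 + 2×2.07 = 10.42 m.
Hydraulic radius R = A/P = 13/10.42 = 1.248 m.
V = (1/n) R^(2/3) √S = (1/0.016) × 1.248^(2/3) × √0.011 = 7.597 m/s. Hydraulic depth D_h = A/T = 13/6.28 = 2.07 m.
Froude number Fr = V/√(g·D_h) = 7.597/√(9.81×2.07) = 1.69, which is greater than 1, so the flow is supercritical.

supercritical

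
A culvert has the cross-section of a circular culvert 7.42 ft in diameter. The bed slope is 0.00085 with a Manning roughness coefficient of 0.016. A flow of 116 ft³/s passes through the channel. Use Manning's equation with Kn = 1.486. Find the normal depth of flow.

y_n = 4.38 ft

Manning's equation rearranged: A R^(2/3) = nQ / (1.486·√S) = 0.016 × 116 / (1.486 × √0.00085) = 42.84.
Try y = 4.94 ft: A R^(2/3) = 51.08 — high.
Try y = 4.38 ft: A R^(2/3) = 42.77 — ≈ 42.84.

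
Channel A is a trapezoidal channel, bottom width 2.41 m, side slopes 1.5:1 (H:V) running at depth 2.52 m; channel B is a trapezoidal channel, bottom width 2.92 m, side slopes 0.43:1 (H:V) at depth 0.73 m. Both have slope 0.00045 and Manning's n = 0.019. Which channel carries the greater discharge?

Channel A: With bottom width b = 2.41 m and side slope z = 1.5: A = (b + zy)y = (2.41 + 1.5×2.52)×2.52 = 15.6 m²; P = b + 2y√(1+z²) = 2.41 + 2×2.52×1.803 = 11.5 m. Hydraulic radius R = A/P = 15.6/11.5 = 1.357 m. Q_A = (1/0.019)·15.6·1.357^(2/3)·√0.00045 = 21.35 m³/s.
Channel B: With bottom width b = 2.92 m and side slope z = 0.43: A = (b + zy)y = (2.92 + 0.43×0.73)×0.73 = 2.361 m²; P = b + 2y√(1+z²) = 2.92 + 2×0.73×1.089 = 4.509 m. Hydraulic radius R = A/P = 2.361/4.509 = 0.5235 m. Q_B = (1/0.019)·2.361·0.5235^(2/3)·√0.00045 = 1.712 m³/s.
Q_A = 21.35 m³/s vs Q_B = 1.712 m³/s, so channel A carries more.

channel A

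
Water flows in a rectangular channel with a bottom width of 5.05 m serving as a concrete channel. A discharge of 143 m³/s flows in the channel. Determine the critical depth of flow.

For a rectangular channel, critical depth y_c = (q²/g)^(1/3) where q = Q/b = 143/5.05 = 28.32 m²/s.
So y_c = (28.32²/9.81)^(1/3) = 4.34 m.

y_c = 4.34 m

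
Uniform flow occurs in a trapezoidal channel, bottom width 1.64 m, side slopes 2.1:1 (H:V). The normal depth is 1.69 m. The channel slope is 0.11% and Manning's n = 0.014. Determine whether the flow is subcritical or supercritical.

subcritical

With bottom width b = 1.64 m and side slope z = 2.1: A = (b + zy)y = (1.64 + 2.1×1.69)×1.69 = 8.769 m²; P = b + 2y√(1+z²) = 1.64 + 2×1.69×2.326 = 9.502 m.
Hydraulic radius R = A/P = 8.769/9.502 = 0.9229 m.
V = (1/n) R^(2/3) √S = (1/0.014) × 0.9229^(2/3) × √0.0011 = 2.246 m/s. Hydraulic depth D_h = A/T = 8.769/8.738 = 1.004 m.
Froude number Fr = V/√(g·D_h) = 2.246/√(9.81×1.004) = 0.716, which is less than 1, so the flow is subcritical.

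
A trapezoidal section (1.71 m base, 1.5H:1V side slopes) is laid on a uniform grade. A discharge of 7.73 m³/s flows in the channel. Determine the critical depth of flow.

At critical depth, Q² T / (g A³) = 1, i.e. A³/T = Q²/g = 7.73²/9.81 = 6.091.
Trying y = 1.07 m: A³/T = 9.071 — too large.
Trying y = 0.777 m: A³/T = 2.76 — too small.
Trying y = 0.963 m: A³/T = 6.095 — matches.

y_c = 0.963 m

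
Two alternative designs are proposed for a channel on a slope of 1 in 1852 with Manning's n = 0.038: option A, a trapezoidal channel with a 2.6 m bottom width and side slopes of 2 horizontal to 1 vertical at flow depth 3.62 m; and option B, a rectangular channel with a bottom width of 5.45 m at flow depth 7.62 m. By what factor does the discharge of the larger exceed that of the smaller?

1.21

Channel A: With bottom width b = 2.6 m and side slope z = 2: A = (b + zy)y = (2.6 + 2×3.62)×3.62 = 35.62 m²; P = b + 2y√(1+z²) = 2.6 + 2×3.62×2.236 = 18.79 m. Hydraulic radius R = A/P = 35.62/18.79 = 1.896 m. Q_A = (1/0.038)·35.62·1.896^(2/3)·√0.00054 = 33.37 m³/s.
Channel B: Flow area A = b·y = 5.45 × 7.62 = 41.53 m². Wetted perimeter P = b + 2y = 5.45 + 2×7.62 = 20.69 m. Hydraulic radius R = A/P = 41.53/20.69 = 2.007 m. Q_B = (1/0.038)·41.53·2.007^(2/3)·√0.00054 = 40.41 m³/s.
The larger discharge is 40.41 m³/s and the smaller is 33.37 m³/s; the ratio is 1.21.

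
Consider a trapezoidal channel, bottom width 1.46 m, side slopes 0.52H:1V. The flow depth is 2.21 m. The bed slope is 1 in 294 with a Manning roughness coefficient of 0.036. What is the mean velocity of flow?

V = 1.5 m/s

With bottom width b = 1.46 m and side slope z = 0.52: A = (b + zy)y = (1.46 + 0.52×2.21)×2.21 = 5.766 m²; P = b + 2y√(1+z²) = 1.46 + 2×2.21×1.127 = 6.442 m.
Hydraulic radius R = A/P = 5.766/6.442 = 0.8951 m.
From Manning's equation, V = (1/n) R^(2/3) S^(1/2) = (1/0.036) × 0.8951^(2/3) × 0.003401^(1/2) = 1.5 m/s.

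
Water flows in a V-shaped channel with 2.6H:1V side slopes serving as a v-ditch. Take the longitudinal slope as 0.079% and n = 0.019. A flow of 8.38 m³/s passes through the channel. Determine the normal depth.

Manning's equation rearranged: A R^(2/3) = nQ / (1·√S) = 0.019 × 8.38 / (√0.00079) = 5.665.
Try y = 1.33 m: A R^(2/3) = 3.346 — too small.
Try y = 1.62 m: A R^(2/3) = 5.663 — close enough.

y_n = 1.62 m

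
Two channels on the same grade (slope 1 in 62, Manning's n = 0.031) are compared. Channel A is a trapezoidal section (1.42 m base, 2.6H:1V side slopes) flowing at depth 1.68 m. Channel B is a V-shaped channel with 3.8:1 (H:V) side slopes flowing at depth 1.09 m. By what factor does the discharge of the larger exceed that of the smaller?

Channel A: With bottom width b = 1.42 m and side slope z = 2.6: A = (b + zy)y = (1.42 + 2.6×1.68)×1.68 = 9.724 m²; P = b + 2y√(1+z²) = 1.42 + 2×1.68×2.786 = 10.78 m. Hydraulic radius R = A/P = 9.724/10.78 = 0.902 m. Q_A = (1/0.031)·9.724·0.902^(2/3)·√0.01613 = 37.19 m³/s.
Channel B: For a triangular section with side slope z = 3.8: A = zy² = 3.8×1.09² = 4.515 m²; P = 2y√(1+z²) = 2×1.09×3.929 = 8.566 m. Hydraulic radius R = A/P = 4.515/8.566 = 0.5271 m. Q_B = (1/0.031)·4.515·0.5271^(2/3)·√0.01613 = 12.07 m³/s.
The larger discharge is 37.19 m³/s and the smaller is 12.07 m³/s; the ratio is 3.08.

3.08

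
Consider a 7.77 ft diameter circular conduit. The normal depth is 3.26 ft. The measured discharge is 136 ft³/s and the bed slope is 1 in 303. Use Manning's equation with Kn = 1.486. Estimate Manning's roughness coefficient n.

n = 0.017

For a circular section of diameter D = 7.77 ft at depth y = 3.26 ft, the central angle is θ = 2 arccos(1 − 2y/D) = 2.818 rad. Then A = (D²/8)(θ − sin θ) = 18.87 ft² and P = Dθ/2 = 10.95 ft.
Hydraulic radius R = A/P = 18.87/10.95 = 1.724 ft.
Rearranging Manning's equation: n = (1.486/Q) A R^(2/3) S^(1/2) = (1.486/136) × 18.87 × 1.724^(2/3) × √0.0033 = 0.017.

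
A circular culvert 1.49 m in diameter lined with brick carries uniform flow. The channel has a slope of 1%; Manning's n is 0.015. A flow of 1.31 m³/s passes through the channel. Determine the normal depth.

Manning's equation rearranged: A R^(2/3) = nQ / (1·√S) = 0.015 × 1.31 / (√0.01) = 0.1965.
Try y = 0.522 m: A R^(2/3) = 0.2378 — over.
Try y = 0.366 m: A R^(2/3) = 0.1194 — short.
Try y = 0.472 m: A R^(2/3) = 0.1963 — matches.

y_n = 0.472 m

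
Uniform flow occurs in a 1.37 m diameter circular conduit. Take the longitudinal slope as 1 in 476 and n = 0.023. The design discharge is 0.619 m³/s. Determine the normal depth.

y_n = 0.628 m

Manning's equation rearranged: A R^(2/3) = nQ / (1·√S) = 0.023 × 0.619 / (√0.002101) = 0.3106.
Trying y = 0.802 m: A R^(2/3) = 0.4667 — high.
Trying y = 0.561 m: A R^(2/3) = 0.2538 — low.
Trying y = 0.628 m: A R^(2/3) = 0.3105 — ≈ 0.3106.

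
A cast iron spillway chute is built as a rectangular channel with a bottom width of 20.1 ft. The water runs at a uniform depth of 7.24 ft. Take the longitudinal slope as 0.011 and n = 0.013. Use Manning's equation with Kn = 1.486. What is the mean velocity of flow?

V = 31.2 ft/s

Flow area A = b·y = 20.1 × 7.24 = 145.5 ft². Wetted perimeter P = b + 2y = 20.1 + 2×7.24 = 34.58 ft.
Hydraulic radius R = A/P = 145.5/34.58 = 4.208 ft.
From Manning's equation, V = (1.486/n) R^(2/3) S^(1/2) = (1.486/0.013) × 4.208^(2/3) × 0.011^(1/2) = 31.2 ft/s.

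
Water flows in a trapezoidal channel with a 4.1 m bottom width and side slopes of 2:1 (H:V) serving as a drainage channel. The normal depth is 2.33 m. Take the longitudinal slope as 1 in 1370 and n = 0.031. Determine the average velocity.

V = 1.09 m/s

With bottom width b = 4.1 m and side slope z = 2: A = (b + zy)y = (4.1 + 2×2.33)×2.33 = 20.41 m²; P = b + 2y√(1+z²) = 4.1 + 2×2.33×2.236 = 14.52 m.
Hydraulic radius R = A/P = 20.41/14.52 = 1.406 m.
From Manning's equation, V = (1/n) R^(2/3) S^(1/2) = (1/0.031) × 1.406^(2/3) × 0.0007299^(1/2) = 1.09 m/s.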